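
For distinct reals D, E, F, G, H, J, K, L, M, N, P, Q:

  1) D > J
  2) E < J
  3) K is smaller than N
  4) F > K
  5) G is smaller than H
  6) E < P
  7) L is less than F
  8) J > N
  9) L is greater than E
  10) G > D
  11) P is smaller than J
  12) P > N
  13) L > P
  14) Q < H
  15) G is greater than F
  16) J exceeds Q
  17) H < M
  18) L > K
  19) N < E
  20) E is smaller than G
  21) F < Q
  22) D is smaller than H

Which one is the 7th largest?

Piecing the relations together gives one ordering: K < N < E < P < L < F < Q < J < D < G < H < M.
The 7th largest is F.

F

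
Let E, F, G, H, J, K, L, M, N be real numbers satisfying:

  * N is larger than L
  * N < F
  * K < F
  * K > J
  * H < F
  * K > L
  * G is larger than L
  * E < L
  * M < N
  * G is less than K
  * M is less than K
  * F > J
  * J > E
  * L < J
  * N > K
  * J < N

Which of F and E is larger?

E < L and L < G give E < G.
Then G < K extends the chain to K.
Then K < N extends the chain to N.
Then N < F extends the chain to F.
So E < F; F is the larger of the two.

F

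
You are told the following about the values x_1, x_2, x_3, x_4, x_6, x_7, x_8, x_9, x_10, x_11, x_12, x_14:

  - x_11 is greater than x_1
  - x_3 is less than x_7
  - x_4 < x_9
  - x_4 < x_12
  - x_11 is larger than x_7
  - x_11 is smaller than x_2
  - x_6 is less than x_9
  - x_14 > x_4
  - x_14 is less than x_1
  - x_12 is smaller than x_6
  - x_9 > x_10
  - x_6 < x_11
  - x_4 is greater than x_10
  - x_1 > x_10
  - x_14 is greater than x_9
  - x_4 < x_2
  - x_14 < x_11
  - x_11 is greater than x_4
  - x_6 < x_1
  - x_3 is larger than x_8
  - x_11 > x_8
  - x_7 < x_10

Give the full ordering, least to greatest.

x_8 < x_3 < x_7 < x_10 < x_4 < x_12 < x_6 < x_9 < x_14 < x_1 < x_11 < x_2

Nothing is placed below x_8, so it is least; from there x_8 < x_3; x_3 < x_7; x_7 < x_10; x_10 < x_4; x_4 < x_12; x_12 < x_6; x_6 < x_9; x_9 < x_14; x_14 < x_1; x_1 < x_11; x_11 < x_2, each given directly.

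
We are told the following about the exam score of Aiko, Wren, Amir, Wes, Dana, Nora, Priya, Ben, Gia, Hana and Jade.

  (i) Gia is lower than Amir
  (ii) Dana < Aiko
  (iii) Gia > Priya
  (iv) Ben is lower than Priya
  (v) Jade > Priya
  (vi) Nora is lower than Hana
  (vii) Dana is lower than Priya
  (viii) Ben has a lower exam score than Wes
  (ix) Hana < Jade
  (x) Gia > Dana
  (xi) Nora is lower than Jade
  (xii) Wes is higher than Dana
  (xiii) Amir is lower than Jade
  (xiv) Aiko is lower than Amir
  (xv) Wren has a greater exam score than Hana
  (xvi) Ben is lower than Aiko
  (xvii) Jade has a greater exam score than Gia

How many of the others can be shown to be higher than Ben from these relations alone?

The elements the relations force above Ben are Aiko, Wes, Priya, Gia, Amir, Jade — no chain reaches any other.
That is 6.

6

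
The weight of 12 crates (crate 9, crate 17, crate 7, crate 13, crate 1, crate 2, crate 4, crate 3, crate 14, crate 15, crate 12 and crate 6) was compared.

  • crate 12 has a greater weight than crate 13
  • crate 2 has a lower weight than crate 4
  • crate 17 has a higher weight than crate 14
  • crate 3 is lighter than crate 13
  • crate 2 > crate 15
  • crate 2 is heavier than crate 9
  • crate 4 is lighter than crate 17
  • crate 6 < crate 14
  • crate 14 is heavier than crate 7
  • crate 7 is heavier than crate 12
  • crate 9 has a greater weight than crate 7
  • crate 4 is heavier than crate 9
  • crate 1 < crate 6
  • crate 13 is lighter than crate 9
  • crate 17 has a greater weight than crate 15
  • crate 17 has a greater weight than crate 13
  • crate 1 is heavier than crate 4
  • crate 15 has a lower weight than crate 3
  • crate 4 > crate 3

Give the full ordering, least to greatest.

crate 15 < crate 3 < crate 13 < crate 12 < crate 7 < crate 9 < crate 2 < crate 4 < crate 1 < crate 6 < crate 14 < crate 17

Nothing is placed below crate 15, so it is least; from there crate 15 < crate 3; crate 3 < crate 13; crate 13 < crate 12; crate 12 < crate 7; crate 7 < crate 9; crate 9 < crate 2; crate 2 < crate 4; crate 4 < crate 1; crate 1 < crate 6; crate 6 < crate 14; crate 14 < crate 17, each given directly.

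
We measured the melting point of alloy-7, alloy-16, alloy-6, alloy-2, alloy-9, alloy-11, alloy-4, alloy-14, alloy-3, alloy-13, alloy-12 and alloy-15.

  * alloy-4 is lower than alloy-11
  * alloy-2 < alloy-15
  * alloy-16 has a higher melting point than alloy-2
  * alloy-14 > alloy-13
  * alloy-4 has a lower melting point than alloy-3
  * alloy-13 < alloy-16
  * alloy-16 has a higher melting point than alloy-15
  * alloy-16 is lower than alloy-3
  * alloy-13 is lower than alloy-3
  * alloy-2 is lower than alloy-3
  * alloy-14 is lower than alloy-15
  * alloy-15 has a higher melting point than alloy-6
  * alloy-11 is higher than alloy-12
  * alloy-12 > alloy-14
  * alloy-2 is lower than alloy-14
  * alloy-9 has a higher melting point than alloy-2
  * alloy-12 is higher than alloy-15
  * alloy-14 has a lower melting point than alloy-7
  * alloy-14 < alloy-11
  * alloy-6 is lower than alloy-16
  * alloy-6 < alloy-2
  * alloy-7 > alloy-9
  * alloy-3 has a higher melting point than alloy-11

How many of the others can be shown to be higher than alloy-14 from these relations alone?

6

From alloy-14 the given relations immediately reach alloy-7, alloy-15, alloy-12, alloy-11.
From those, alloy-16, alloy-3 — 6 in total.
Nothing else is reachable above alloy-14; 6 in all.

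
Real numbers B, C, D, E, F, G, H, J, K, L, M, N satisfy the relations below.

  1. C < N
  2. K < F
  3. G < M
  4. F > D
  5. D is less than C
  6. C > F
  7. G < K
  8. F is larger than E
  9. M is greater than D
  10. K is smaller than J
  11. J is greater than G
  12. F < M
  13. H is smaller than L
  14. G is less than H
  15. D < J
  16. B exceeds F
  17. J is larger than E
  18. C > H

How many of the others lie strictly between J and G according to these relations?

Chaining upward from G reaches: H, K, F, L, C, B, M, N.
Chaining downward from J reaches: K, E, D.
Strictly between G and J are those in both lists: K — 1 element.

1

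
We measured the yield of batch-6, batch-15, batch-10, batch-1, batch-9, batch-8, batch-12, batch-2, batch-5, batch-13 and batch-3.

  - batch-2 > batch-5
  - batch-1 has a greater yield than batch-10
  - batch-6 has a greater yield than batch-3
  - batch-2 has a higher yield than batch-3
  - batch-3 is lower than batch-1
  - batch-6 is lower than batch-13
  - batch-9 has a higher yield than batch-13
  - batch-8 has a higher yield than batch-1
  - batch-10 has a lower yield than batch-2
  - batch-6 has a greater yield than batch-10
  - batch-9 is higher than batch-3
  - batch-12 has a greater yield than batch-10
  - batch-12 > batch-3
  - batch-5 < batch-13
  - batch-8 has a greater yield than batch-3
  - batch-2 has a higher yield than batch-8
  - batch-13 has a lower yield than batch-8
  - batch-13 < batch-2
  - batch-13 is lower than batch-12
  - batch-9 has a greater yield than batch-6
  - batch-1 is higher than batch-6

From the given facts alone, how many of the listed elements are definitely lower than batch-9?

5

Directly below batch-9: batch-3, batch-6, batch-13.
One step further: batch-5, batch-10 (5 so far).
No other element is forced below batch-9 by the given relations, so the count is 5.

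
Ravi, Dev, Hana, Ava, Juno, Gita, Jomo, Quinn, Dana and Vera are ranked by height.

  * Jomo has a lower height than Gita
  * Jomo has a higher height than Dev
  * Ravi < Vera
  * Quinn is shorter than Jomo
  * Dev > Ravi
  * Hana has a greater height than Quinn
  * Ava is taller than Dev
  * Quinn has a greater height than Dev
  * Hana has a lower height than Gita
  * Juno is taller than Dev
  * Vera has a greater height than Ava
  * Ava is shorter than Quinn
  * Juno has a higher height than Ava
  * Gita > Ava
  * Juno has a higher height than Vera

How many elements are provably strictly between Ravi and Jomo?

3

Chaining upward from Ravi reaches: Dev, Ava, Quinn, Hana, Vera, Gita, Juno.
Chaining downward from Jomo reaches: Dev, Ava, Quinn.
Strictly between Ravi and Jomo are those in both lists: Dev, Ava, Quinn — 3 elements.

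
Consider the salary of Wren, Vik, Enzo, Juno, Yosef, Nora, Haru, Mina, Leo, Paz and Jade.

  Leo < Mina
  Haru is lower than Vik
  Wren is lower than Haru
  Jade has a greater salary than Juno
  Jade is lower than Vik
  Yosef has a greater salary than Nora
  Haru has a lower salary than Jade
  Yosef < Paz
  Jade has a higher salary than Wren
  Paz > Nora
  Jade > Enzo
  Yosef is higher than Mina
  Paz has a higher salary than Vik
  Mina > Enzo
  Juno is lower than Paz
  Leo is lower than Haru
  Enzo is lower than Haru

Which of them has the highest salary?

Paz

Chaining downward from Paz: directly below it, Juno, Nora, Yosef, Vik; then Mina, Haru, Jade; then Leo, Enzo, Wren.
That covers every other element, and nothing is given above Paz, so Paz is the highest salary.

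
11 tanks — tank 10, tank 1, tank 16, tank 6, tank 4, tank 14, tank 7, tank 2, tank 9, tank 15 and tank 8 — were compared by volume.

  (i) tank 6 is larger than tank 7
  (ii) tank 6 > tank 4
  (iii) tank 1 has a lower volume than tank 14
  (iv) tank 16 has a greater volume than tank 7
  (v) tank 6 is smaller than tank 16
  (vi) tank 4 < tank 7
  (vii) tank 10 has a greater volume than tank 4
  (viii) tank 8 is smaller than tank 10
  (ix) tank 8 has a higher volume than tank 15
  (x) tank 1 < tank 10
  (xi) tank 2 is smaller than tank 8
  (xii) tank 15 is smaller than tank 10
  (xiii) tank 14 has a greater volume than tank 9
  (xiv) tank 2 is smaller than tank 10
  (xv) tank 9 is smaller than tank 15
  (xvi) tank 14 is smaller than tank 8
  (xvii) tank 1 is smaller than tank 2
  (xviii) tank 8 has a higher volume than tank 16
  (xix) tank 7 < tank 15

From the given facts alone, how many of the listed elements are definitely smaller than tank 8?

9

From tank 8 the given relations immediately reach tank 16, tank 2, tank 14, tank 15.
From those, tank 7, tank 6, tank 1, tank 9 — 8 in total.
From those, tank 4 — 9 in total.
Nothing else is reachable below tank 8; 9 in all.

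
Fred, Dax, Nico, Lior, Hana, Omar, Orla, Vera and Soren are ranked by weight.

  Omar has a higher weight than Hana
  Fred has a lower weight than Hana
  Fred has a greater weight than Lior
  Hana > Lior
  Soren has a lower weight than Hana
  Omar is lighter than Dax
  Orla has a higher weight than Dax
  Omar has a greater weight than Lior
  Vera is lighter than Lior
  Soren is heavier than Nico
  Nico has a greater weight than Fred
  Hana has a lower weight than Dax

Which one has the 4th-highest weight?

Piecing the relations together gives one ordering: Vera < Lior < Fred < Nico < Soren < Hana < Omar < Dax < Orla.
The 4th largest is Hana.

Hana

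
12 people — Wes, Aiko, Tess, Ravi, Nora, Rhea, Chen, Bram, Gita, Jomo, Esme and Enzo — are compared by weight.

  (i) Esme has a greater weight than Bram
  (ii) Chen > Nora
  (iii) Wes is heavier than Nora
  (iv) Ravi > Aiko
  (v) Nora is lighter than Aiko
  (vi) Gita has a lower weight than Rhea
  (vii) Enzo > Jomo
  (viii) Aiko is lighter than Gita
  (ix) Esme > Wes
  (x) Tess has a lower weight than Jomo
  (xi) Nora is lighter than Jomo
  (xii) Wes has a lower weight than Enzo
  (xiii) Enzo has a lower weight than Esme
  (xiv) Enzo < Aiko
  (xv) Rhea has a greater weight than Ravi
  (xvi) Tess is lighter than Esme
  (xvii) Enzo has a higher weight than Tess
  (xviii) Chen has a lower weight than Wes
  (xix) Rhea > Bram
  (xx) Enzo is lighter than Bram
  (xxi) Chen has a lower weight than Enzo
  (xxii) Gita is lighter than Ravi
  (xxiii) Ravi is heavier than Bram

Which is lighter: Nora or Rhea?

Link the given pairs in sequence: Nora < Chen; Chen < Wes; Wes < Enzo; Enzo < Aiko; Aiko < Gita; Gita < Ravi; Ravi < Rhea.
Chaining these gives Nora < Chen < Wes < Enzo < Aiko < Gita < Ravi < Rhea.
So Nora < Rhea; Nora is the lighter of the two.

Nora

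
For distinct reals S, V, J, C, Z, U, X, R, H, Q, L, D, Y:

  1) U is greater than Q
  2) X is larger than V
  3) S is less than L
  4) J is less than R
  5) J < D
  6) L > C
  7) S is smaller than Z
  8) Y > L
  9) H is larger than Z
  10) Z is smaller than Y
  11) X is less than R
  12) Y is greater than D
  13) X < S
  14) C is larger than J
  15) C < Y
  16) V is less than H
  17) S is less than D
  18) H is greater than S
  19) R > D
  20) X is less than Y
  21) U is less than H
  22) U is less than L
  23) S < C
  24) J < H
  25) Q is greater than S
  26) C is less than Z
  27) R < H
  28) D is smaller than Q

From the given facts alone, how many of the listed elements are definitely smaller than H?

10

The elements the relations force below H are V, J, X, S, D, Q, U, R, C, Z — no chain reaches any other.
That is 10.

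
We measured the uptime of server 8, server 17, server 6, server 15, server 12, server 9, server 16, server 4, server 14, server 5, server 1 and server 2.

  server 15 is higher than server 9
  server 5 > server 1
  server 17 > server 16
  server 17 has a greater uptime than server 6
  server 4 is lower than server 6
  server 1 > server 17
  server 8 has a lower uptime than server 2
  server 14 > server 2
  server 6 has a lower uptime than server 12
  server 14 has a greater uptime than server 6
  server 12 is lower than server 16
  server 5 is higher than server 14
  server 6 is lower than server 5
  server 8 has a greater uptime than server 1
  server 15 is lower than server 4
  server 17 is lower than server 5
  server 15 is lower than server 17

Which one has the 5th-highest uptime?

Chaining the given pairs: server 9 < server 15 < server 4 < server 6 < server 12 < server 16 < server 17 < server 1 < server 8 < server 2 < server 14 < server 5.
The 5th largest is server 1.

server 1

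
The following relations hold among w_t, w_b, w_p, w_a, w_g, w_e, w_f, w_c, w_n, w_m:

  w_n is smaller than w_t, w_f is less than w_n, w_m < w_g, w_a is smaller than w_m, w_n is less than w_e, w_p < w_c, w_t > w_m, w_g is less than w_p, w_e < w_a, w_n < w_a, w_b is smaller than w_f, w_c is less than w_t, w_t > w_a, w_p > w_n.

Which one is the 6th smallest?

The consecutive relations fix a unique order: w_b < w_f < w_n < w_e < w_a < w_m < w_g < w_p < w_c < w_t.
The 6th smallest is w_m.

w_m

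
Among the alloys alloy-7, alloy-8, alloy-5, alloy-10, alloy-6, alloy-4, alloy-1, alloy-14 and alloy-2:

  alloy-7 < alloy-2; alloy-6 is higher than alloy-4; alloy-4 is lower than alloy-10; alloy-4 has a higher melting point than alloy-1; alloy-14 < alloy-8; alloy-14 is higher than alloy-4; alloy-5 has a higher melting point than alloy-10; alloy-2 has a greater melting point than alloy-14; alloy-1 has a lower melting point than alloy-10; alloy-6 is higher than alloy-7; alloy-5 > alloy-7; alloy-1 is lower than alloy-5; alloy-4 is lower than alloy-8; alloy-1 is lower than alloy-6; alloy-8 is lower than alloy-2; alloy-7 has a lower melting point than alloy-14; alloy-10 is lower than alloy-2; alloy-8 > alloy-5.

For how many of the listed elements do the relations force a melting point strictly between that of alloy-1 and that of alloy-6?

1

The relations place alloy-1 below alloy-6. An element lies strictly between them when it is forced above alloy-1 and also forced below alloy-6.
Above alloy-1: {alloy-4, alloy-10, alloy-5, alloy-14, alloy-8, alloy-2}. Below alloy-6: {alloy-7, alloy-4}.
Intersection: {alloy-4} — 1.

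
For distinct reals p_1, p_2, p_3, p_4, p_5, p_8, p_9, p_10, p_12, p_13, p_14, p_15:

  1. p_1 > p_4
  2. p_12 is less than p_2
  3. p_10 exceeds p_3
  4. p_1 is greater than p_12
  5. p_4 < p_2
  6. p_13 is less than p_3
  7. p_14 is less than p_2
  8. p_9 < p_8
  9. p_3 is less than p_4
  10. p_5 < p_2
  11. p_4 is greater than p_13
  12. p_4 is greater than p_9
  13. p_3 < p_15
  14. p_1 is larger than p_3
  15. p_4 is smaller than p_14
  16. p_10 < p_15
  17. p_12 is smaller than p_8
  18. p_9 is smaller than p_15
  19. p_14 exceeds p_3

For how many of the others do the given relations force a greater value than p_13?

Directly above p_13: p_3, p_4.
One step further: p_10, p_15, p_1, p_14, p_2 (7 so far).
No other element is forced above p_13 by the given relations, so the count is 7.

7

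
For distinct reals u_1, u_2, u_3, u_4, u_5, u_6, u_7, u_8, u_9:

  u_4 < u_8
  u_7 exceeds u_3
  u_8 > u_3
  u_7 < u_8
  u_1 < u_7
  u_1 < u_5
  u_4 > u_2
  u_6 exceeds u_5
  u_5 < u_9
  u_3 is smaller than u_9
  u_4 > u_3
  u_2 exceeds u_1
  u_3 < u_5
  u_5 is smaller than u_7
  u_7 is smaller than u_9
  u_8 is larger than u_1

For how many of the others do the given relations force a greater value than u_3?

Directly above u_3: u_5, u_4, u_7, u_8, u_9.
One step further: u_6 (6 so far).
No other element is forced above u_3 by the given relations, so the count is 6.

6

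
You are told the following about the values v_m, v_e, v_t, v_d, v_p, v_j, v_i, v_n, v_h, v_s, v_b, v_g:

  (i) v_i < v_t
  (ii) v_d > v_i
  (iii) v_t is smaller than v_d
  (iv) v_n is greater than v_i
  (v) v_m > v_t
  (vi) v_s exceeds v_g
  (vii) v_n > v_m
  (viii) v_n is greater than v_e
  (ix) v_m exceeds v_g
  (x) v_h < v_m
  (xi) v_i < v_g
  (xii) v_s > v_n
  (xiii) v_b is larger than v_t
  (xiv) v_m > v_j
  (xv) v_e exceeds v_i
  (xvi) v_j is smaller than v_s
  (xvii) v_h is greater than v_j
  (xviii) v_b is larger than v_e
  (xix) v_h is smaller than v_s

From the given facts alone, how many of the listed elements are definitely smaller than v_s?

8

From v_s the given relations immediately reach v_j, v_h, v_g, v_n.
From those, v_i, v_e, v_m — 7 in total.
From those, v_t — 8 in total.
Nothing else is reachable below v_s; 8 in all.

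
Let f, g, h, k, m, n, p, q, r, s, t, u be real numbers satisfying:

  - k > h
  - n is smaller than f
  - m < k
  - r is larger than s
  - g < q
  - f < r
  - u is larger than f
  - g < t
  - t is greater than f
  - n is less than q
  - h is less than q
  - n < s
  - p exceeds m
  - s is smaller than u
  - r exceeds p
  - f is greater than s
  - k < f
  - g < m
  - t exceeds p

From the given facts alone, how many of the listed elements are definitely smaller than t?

8

Directly below t: g, p, f.
One step further: n, s, m, k (7 so far).
One step further: h (8 so far).
Nothing else is reachable below t; 8 in all.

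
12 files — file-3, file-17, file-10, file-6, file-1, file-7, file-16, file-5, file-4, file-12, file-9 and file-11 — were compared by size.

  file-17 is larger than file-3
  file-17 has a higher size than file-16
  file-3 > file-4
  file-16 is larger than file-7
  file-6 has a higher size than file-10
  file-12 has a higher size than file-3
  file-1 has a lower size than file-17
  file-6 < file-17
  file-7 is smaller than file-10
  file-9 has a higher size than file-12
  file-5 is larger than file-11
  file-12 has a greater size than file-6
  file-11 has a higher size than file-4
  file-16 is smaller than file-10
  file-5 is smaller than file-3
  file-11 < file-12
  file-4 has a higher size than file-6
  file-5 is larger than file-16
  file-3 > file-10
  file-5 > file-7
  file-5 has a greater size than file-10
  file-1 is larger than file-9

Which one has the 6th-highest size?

file-5

Chaining the given pairs: file-7 < file-16 < file-10 < file-6 < file-4 < file-11 < file-5 < file-3 < file-12 < file-9 < file-1 < file-17.
The 6th largest is file-5.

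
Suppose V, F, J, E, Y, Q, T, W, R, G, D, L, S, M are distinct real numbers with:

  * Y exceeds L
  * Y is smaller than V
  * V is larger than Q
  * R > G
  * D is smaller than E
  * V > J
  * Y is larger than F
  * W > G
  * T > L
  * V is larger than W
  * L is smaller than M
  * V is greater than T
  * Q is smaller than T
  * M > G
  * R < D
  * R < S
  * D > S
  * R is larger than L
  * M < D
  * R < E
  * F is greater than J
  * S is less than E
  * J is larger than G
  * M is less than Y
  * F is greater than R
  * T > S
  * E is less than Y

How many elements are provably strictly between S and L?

Chaining upward from L reaches: R, M, T, D, F, E, Y, V.
Chaining downward from S reaches: G, R.
Strictly between L and S are those in both lists: R — 1 element.

1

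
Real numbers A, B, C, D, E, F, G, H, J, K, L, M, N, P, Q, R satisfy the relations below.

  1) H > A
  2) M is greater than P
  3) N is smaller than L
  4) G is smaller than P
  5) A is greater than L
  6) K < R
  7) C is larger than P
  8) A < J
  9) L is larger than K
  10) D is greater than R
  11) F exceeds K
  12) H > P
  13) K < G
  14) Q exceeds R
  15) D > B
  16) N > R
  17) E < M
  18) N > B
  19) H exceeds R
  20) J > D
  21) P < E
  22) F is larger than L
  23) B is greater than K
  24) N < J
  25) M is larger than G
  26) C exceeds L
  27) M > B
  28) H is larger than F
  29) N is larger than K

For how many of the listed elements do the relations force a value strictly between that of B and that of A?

Chaining upward from B reaches: N, L, D, F, J, C, M, H.
Chaining downward from A reaches: K, R, N, L.
Strictly between B and A are those in both lists: N, L — 2 elements.

2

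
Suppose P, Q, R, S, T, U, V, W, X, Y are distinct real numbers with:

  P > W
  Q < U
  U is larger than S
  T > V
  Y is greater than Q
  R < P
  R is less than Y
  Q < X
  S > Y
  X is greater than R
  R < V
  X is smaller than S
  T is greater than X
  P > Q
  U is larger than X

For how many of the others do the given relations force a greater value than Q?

From Q the given relations immediately reach Y, P, X, U.
From those, T, S — 6 in total.
No other element is forced above Q by the given relations, so the count is 6.

6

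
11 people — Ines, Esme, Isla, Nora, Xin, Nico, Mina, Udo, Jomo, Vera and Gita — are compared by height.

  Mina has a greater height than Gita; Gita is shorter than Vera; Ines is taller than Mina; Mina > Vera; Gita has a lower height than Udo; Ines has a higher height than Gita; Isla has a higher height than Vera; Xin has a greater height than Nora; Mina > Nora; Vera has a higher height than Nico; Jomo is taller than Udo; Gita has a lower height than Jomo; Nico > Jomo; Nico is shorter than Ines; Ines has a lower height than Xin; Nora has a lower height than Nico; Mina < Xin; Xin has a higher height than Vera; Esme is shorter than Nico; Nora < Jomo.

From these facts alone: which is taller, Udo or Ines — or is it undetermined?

Ines

Following the relations from Udo: Udo < Jomo < Nico < Vera < Mina < Ines.
So Ines is taller.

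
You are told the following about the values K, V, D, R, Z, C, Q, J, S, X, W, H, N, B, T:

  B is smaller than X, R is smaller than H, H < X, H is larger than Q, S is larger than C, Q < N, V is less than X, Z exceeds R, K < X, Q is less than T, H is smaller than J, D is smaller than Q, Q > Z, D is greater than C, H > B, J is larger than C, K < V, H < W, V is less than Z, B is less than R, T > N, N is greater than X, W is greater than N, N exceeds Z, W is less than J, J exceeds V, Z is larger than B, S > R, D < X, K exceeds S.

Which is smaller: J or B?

Chaining the given relations: B < R < S < K < V < Z < Q < H < X < N < W < J.
So B < J; B is the smaller of the two.

B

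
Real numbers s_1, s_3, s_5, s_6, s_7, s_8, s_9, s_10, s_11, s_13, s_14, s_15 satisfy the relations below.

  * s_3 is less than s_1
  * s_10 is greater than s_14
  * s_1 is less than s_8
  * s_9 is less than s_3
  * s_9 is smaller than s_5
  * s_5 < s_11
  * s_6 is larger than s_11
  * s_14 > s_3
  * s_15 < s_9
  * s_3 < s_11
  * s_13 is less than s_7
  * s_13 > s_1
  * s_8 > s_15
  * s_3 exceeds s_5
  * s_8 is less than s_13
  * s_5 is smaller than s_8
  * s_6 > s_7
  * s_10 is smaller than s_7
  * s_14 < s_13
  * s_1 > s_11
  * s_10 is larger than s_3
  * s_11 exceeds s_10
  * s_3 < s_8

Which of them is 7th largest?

s_10

Piecing the relations together gives one ordering: s_15 < s_9 < s_5 < s_3 < s_14 < s_10 < s_11 < s_1 < s_8 < s_13 < s_7 < s_6.
Counting 7 from the largest end gives s_10.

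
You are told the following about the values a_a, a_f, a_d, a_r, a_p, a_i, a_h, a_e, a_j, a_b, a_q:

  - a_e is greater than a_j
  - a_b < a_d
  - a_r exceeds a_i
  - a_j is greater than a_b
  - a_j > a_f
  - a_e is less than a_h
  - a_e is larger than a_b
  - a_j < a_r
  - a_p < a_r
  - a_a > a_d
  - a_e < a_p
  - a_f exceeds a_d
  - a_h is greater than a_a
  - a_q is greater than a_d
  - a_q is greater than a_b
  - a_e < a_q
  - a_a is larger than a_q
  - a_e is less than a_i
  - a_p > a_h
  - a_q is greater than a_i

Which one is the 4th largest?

a_a

Chaining the given pairs: a_b < a_d < a_f < a_j < a_e < a_i < a_q < a_a < a_h < a_p < a_r.
The 4th largest is a_a.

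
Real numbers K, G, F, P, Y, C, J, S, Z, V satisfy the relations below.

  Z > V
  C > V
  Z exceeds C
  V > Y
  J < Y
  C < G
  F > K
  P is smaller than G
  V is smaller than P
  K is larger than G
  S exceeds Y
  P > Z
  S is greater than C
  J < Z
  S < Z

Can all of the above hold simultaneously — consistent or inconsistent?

The single ordering J < Y < V < C < S < Z < P < G < K < F satisfies every listed relation, so no contradiction arises.

consistent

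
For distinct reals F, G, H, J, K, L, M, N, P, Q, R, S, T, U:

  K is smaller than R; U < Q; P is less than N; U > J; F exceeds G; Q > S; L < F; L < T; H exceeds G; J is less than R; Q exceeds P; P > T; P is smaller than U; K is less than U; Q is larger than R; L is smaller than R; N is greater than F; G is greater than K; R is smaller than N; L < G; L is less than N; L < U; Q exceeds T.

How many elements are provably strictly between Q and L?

4

Chaining upward from L reaches: T, G, F, P, R, N, U, H.
Chaining downward from Q reaches: K, T, S, P, J, R, U.
Strictly between L and Q are those in both lists: T, P, R, U — 4 elements.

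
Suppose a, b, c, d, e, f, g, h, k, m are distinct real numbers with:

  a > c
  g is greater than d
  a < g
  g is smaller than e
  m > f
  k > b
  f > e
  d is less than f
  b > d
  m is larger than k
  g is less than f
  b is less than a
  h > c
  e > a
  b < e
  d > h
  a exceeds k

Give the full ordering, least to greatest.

c < h < d < b < k < a < g < e < f < m

Nothing is placed below c, so it is least; from there c < h; h < d; d < b; b < k; k < a; a < g; g < e; e < f; f < m, each given directly.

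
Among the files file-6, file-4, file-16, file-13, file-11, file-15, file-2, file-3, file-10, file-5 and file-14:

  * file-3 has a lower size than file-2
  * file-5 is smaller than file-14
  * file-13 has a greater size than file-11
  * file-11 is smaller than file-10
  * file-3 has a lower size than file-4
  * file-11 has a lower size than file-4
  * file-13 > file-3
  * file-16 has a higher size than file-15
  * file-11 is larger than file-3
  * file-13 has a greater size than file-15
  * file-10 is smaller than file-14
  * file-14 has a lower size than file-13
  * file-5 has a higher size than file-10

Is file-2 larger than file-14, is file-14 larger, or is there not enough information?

Following every chain through file-14: above file-14 we get file-13; below file-14 we get file-3, file-11, file-10, file-5.
file-2 is not reached, and no chain runs the other way from file-2 to file-14.
So the given relations leave the order of file-14 and file-2 undetermined.

undetermined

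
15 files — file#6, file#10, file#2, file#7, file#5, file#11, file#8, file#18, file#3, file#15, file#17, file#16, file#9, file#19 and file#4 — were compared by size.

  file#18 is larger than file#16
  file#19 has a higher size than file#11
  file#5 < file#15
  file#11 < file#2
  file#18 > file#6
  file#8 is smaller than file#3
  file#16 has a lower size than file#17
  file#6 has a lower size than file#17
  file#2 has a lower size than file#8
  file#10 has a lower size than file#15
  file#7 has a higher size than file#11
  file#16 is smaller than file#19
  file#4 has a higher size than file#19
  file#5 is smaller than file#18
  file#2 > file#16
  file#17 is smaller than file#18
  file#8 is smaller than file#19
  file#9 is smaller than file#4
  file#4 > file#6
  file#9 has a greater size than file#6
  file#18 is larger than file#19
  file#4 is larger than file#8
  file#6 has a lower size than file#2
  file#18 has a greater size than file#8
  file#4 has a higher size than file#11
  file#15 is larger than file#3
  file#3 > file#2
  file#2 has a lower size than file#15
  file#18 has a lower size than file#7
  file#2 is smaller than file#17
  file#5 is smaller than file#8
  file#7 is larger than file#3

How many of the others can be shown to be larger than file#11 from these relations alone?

The elements the relations force above file#11 are file#2, file#8, file#19, file#4, file#17, file#18, file#3, file#7, file#15 — no chain reaches any other.
That is 9.

9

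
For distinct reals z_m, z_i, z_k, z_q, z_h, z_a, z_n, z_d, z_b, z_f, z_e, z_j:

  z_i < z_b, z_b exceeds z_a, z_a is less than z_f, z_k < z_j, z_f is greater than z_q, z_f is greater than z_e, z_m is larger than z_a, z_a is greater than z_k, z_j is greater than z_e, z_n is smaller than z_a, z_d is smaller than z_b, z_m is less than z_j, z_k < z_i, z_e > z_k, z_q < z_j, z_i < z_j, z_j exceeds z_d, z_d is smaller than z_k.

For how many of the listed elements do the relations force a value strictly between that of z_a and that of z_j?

1

The relations place z_a below z_j. An element lies strictly between them when it is forced above z_a and also forced below z_j.
Above z_a: {z_m, z_f, z_b}. Below z_j: {z_d, z_k, z_n, z_e, z_m, z_q, z_i}.
Intersection: {z_m} — 1.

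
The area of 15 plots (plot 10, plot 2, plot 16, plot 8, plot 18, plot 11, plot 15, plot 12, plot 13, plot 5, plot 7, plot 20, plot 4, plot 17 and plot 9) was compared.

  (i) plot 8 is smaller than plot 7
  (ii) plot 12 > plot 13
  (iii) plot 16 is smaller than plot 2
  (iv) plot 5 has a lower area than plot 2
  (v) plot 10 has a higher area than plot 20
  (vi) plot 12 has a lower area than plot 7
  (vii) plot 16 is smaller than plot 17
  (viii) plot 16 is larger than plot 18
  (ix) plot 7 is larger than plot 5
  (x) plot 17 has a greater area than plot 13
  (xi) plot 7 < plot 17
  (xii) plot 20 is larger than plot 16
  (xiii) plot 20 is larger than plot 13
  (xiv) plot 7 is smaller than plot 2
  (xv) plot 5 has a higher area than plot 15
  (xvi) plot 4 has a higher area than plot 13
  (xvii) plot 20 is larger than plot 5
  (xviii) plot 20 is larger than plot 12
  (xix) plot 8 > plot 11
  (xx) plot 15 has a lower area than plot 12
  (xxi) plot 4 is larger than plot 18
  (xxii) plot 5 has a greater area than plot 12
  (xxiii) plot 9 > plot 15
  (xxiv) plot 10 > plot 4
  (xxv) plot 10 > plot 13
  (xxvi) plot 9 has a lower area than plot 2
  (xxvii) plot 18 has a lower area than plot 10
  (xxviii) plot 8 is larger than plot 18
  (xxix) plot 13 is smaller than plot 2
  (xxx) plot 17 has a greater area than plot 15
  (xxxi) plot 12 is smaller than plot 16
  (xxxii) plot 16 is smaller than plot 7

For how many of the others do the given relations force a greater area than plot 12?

7

From plot 12 the given relations immediately reach plot 5, plot 16, plot 20, plot 7.
From those, plot 2, plot 10, plot 17 — 7 in total.
Nothing else is reachable above plot 12; 7 in all.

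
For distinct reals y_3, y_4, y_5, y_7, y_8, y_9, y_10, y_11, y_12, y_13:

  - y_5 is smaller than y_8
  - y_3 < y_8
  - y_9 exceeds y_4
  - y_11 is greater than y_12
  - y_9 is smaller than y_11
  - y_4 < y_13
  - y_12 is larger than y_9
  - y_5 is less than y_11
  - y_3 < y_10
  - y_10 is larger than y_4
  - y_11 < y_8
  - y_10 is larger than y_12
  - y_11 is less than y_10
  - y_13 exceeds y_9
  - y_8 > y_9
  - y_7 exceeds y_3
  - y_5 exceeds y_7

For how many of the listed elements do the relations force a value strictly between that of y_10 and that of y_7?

The relations place y_7 below y_10. An element lies strictly between them when it is forced above y_7 and also forced below y_10.
Above y_7: {y_5, y_11, y_8}. Below y_10: {y_3, y_4, y_9, y_5, y_12, y_11}.
Intersection: {y_5, y_11} — 2.

2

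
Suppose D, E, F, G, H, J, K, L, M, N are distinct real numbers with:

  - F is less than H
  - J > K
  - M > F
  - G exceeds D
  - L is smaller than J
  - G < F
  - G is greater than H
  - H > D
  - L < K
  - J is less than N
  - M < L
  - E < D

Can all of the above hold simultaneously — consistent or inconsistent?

We have F < H stated directly, yet also H < G < F by chaining the others — so H < F. Contradiction.

inconsistent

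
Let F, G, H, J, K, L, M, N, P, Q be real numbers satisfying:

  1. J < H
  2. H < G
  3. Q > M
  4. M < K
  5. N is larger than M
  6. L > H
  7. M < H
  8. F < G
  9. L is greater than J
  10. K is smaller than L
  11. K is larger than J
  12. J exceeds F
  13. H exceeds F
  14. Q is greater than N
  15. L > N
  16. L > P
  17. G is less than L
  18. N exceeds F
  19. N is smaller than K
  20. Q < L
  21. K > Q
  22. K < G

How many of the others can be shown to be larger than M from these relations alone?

6

The elements the relations force above M are N, Q, H, K, G, L — no chain reaches any other.
That is 6.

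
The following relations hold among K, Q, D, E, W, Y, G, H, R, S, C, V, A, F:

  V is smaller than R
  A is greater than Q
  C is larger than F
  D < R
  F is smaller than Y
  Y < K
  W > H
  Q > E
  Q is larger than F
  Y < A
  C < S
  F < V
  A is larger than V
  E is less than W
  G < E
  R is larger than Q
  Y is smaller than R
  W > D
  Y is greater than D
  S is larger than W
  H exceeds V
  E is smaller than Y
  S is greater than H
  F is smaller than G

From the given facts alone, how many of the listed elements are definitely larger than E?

7

The elements the relations force above E are Y, K, Q, A, W, S, R — no chain reaches any other.
That is 7.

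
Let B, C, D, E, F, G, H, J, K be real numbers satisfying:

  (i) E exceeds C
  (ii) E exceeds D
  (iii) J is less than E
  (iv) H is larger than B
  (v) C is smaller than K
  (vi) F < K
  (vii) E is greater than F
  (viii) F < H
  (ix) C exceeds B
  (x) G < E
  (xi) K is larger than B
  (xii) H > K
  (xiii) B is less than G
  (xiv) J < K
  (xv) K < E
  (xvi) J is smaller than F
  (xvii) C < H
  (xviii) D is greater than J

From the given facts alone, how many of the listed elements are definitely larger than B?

From B the given relations immediately reach G, C, K, H.
From those, E — 5 in total.
Nothing else is reachable above B; 5 in all.

5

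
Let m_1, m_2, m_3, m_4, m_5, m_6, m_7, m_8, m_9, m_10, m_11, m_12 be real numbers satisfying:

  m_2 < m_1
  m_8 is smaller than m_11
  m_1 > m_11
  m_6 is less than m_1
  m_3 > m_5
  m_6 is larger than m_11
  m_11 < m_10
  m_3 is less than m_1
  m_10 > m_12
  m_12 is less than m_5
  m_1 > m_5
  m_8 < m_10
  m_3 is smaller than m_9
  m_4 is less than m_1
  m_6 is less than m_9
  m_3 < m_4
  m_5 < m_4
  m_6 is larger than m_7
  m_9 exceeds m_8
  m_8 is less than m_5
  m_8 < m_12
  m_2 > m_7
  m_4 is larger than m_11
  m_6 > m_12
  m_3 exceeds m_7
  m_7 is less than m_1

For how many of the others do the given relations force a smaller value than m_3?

4

From m_3 the given relations immediately reach m_5, m_7.
From those, m_8, m_12 — 4 in total.
No other element is forced below m_3 by the given relations, so the count is 4.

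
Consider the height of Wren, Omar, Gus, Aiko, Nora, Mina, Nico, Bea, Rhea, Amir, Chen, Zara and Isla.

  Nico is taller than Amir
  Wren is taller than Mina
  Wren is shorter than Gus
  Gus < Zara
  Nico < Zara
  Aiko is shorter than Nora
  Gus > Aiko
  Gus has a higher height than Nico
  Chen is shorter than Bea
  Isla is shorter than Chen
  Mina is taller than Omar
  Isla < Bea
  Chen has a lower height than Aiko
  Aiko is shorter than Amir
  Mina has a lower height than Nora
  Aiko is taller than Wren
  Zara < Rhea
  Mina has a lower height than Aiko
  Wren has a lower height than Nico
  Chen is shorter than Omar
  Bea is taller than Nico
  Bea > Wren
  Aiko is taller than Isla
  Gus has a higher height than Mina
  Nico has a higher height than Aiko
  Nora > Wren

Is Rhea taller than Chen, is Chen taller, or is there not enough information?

Chen < Omar < Mina < Wren < Aiko < Amir < Nico < Gus < Zara < Rhea, by transitivity through Omar, Mina, Wren, Aiko, Amir, Nico, Gus, Zara.
So Rhea is taller.

Rhea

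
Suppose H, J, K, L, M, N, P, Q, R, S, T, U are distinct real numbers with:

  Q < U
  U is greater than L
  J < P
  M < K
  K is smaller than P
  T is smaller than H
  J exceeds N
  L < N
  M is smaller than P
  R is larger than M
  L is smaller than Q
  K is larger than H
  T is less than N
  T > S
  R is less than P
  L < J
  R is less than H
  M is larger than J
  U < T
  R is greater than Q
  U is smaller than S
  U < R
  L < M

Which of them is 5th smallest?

T

Piecing the relations together gives one ordering: L < Q < U < S < T < N < J < M < R < H < K < P.
The 5th smallest is T.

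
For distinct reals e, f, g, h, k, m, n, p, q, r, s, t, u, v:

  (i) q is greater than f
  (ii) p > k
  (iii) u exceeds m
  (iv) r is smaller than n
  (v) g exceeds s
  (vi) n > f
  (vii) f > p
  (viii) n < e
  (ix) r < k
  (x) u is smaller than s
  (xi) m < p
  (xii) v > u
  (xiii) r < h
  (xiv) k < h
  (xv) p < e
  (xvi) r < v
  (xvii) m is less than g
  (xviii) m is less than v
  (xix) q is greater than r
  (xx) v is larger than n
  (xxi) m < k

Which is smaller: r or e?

Following the relations from r: r < k < p < f < n < e.
So r < e; r is the smaller of the two.

r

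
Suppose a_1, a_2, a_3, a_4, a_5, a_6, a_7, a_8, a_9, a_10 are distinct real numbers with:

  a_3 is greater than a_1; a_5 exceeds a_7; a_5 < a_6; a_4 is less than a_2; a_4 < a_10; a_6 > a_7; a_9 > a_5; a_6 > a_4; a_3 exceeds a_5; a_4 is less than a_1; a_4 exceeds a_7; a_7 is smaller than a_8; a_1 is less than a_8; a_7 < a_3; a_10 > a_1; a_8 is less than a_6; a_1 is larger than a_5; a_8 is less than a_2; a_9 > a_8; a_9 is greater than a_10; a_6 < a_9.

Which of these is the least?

a_5 is not least since a_7 < a_5; a_4 is not least since a_7 < a_4; a_1 is not least since a_5 < a_1; a_8 is not least since a_1 < a_8; a_10 is not least since a_4 < a_10; a_2 is not least since a_8 < a_2; a_6 is not least since a_7 < a_6; a_3 is not least since a_7 < a_3; a_9 is not least since a_8 < a_9.
Only a_7 has nothing below it, so a_7 is the least.

a_7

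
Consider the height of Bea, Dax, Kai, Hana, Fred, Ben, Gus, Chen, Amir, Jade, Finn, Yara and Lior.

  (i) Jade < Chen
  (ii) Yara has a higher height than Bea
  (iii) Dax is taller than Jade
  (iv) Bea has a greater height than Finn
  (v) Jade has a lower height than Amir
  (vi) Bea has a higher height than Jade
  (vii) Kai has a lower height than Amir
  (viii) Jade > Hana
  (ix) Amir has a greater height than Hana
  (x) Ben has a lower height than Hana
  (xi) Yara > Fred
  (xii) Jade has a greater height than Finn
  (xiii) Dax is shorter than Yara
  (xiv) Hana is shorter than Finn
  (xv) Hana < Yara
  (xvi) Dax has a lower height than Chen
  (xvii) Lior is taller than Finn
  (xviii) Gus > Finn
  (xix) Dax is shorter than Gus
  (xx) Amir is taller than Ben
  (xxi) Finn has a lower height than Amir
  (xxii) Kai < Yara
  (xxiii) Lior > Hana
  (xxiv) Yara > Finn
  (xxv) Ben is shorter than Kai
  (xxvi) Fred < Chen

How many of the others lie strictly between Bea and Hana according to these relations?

2

The relations place Hana below Bea. An element lies strictly between them when it is forced above Hana and also forced below Bea.
Above Hana: {Finn, Lior, Jade, Amir, Dax, Gus, Yara, Chen}. Below Bea: {Ben, Finn, Jade}.
Intersection: {Finn, Jade} — 2.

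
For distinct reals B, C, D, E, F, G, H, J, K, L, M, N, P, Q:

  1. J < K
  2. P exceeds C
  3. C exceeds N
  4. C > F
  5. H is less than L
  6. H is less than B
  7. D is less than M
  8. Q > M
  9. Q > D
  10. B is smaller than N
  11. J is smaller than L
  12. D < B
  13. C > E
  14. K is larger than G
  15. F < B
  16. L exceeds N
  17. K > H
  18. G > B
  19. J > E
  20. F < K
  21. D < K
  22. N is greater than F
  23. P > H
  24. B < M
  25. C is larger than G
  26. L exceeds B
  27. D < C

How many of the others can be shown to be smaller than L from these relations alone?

From L the given relations immediately reach H, B, N, J.
From those, F, D, E — 7 in total.
No other element is forced below L by the given relations, so the count is 7.

7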